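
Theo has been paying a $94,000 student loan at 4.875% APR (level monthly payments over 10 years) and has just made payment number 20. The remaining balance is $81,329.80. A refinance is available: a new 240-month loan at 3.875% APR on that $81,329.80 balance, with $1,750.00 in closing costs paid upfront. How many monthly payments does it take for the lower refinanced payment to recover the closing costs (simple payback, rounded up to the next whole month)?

4 months

Current payment = 94,000 × 4.875%/12 / (1 − (1+0.0040625)^−120) = $991.28.
Refinanced payment = 81,329.80 × 0.0032292 / (1 − (1+0.0032292)^−240) = $487.50.
Monthly savings = $991.28 − $487.50 = $503.78.
Break-even = $1,750.00 / $503.78 = 3.47 → 4 months.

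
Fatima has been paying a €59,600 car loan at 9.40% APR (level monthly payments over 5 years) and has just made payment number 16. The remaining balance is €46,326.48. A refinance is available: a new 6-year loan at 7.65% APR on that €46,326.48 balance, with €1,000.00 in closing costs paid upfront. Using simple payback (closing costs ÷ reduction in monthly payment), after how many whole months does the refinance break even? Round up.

Current payment = 59,600 × 9.4%/12 / (1 − (1+0.0078333)^−60) = €1,248.80.
Refinanced payment = 46,326.48 × 0.0063750 / (1 − (1+0.0063750)^−72) = €804.36.
Monthly savings = €1,248.80 − €804.36 = €444.44.
Break-even = €1,000.00 / €444.44 = 2.25 → 3 months.

3 months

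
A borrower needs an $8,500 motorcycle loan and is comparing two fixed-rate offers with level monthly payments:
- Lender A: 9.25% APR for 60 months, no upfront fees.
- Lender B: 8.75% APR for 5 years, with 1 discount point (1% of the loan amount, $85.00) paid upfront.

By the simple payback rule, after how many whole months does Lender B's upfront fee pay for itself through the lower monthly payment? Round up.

42 months

Lender A: monthly rate = 9.25%/12 = 0.0077083; payment = 8,500 × 0.0077083 / (1 − (1+0.0077083)^−60) = $177.48.
Lender B: monthly rate = 8.75%/12 = 0.0072917; payment = 8,500 × 0.0072917 / (1 − (1+0.0072917)^−60) = $175.42.
Monthly savings = $177.48 − $175.42 = $2.06.
Break-even = $85.00 / $2.06 = 41.26 → 42 months.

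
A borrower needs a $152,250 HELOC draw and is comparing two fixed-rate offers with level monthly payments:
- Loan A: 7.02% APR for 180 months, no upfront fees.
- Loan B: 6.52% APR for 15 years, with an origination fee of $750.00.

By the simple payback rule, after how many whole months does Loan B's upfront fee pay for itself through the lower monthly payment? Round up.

18 months

Loan A: at 7.02% the monthly rate is 0.0058500, so the payment is 152,250 × 0.0058500 / (1 − 1.0058500^−180) = $1,370.17.
Loan B: at 6.52% the monthly rate is 0.0054333, so the payment is 152,250 × 0.0054333 / (1 − 1.0054333^−180) = $1,327.94.
Monthly savings = $1,370.17 − $1,327.94 = $42.23.
Break-even = $750.00 / $42.23 = 17.76 → 18 months.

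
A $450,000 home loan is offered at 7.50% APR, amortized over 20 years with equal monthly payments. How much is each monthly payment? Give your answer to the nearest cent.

$3,625.17

At 7.50% the monthly rate is 0.0062500, so the payment is 450,000 × 0.0062500 / (1 − 1.0062500^−240) = $3,625.17.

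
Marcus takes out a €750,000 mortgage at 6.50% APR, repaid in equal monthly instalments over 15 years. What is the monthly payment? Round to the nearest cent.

€6,533.31

Monthly rate = 6.5%/12 = 0.0054167; payment = 750,000 × 0.0054167 / (1 − (1+0.0054167)^−180) = €6,533.31.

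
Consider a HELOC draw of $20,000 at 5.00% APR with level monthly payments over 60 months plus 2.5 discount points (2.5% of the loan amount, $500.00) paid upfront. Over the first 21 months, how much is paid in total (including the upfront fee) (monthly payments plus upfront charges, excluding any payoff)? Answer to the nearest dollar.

At 5.00% the monthly rate is 0.0041667, so the payment is 20,000 × 0.0041667 / (1 − 1.0041667^−60) = $377.42.
Total outlay = 21 × $377.42 + $500.00 = $8,425.82.

$8,426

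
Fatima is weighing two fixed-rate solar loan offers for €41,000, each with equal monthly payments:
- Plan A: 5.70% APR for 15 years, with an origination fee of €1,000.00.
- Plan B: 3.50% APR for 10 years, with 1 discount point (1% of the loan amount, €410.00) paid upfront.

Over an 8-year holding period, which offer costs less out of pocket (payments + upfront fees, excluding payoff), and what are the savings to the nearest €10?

Plan A: monthly rate = 5.7%/12 = 0.0047500; payment = 41,000 × 0.0047500 / (1 − (1+0.0047500)^−180) = €339.37.
Plan B: at 3.50% the monthly rate is 0.0029167, so the payment is 41,000 × 0.0029167 / (1 − 1.0029167^−120) = €405.43.
Over 96 months: Plan A costs 96 × €339.37 + €1,000.00 = €33,579.52; Plan B costs 96 × €405.43 + €410.00 = €39,331.28.
Plan A is cheaper by €39,331.28 − €33,579.52 = €5,751.76.

Plan A by €5,750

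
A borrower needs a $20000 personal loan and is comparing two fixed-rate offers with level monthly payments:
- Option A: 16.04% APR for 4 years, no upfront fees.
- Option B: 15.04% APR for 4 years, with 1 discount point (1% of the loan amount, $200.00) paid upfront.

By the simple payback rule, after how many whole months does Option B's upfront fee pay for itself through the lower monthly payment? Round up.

20 months

Option A: at 16.04% the monthly rate is 0.0133667, so the payment is 20,000 × 0.0133667 / (1 − 1.0133667^−48) = $567.22.
Option B: at 15.04% the monthly rate is 0.0125333, so the payment is 20,000 × 0.0125333 / (1 − 1.0125333^−48) = $557.02.
Monthly savings = $567.22 − $557.02 = $10.20.
Break-even = $200.00 / $10.20 = 19.61 → 20 months.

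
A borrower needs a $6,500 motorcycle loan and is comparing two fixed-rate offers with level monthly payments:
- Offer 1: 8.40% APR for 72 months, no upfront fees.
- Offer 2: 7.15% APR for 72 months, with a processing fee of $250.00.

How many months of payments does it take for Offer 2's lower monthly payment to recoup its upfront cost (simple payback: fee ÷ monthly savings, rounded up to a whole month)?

64 months

Offer 1: at 8.40% the monthly rate is 0.0070000, so the payment is 6,500 × 0.0070000 / (1 − 1.0070000^−72) = $115.24.
Offer 2: at 7.15% the monthly rate is 0.0059583, so the payment is 6,500 × 0.0059583 / (1 − 1.0059583^−72) = $111.29.
Monthly savings = $115.24 − $111.29 = $3.95.
Break-even = $250.00 / $3.95 = 63.29 → 64 months.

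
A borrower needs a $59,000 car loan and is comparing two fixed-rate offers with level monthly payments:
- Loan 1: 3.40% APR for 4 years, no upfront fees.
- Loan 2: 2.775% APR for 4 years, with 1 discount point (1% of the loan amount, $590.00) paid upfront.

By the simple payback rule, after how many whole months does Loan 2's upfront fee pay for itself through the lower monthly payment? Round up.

Loan 1: at 3.40% the monthly rate is 0.0028333, so the payment is 59,000 × 0.0028333 / (1 − 1.0028333^−48) = $1,316.38.
Loan 2: at 2.775% the monthly rate is 0.0023125, so the payment is 59,000 × 0.0023125 / (1 − 1.0023125^−48) = $1,300.07.
Monthly savings = $1,316.38 − $1,300.07 = $16.31.
Break-even = $590.00 / $16.31 = 36.17 → 37 months.

37 months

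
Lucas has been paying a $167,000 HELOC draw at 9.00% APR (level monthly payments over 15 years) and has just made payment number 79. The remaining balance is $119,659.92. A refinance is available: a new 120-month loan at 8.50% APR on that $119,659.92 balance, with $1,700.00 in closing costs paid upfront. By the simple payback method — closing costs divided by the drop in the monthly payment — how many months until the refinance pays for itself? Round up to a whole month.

9 months

Current payment = 167,000 × 9%/12 / (1 − (1+0.0075000)^−180) = $1,693.83.
Refinanced payment = 119,659.92 × 0.0070833 / (1 − (1+0.0070833)^−120) = $1,483.61.
Monthly savings = $1,693.83 − $1,483.61 = $210.22.
Break-even = $1,700.00 / $210.22 = 8.09 → 9 months.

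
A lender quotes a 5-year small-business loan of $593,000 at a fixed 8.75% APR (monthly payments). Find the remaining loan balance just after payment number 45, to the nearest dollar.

$173,288

With monthly rate i = 8.75%/12 = 0.0072917, the balance after k of n payments is P · [(1+i)^n − (1+i)^k] / [(1+i)^n − 1].
(1+0.0072917)^60 = 1.54637373 and (1+0.0072917)^45 = 1.38671064, so the balance is 593,000 × (1.54637373 − 1.38671064) / (1.54637373 − 1) = $173,288.37.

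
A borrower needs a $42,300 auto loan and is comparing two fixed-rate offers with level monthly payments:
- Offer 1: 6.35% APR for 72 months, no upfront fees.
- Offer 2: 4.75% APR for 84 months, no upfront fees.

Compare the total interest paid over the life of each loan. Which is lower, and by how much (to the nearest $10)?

Offer 1: at 6.35% the monthly rate is 0.0052917, so the payment is 42,300 × 0.0052917 / (1 − 1.0052917^−72) = $708.04.
Total interest on Offer 1 = 72 × $708.04 − $42,300 = $8,678.88.
Offer 2: at 4.75% the monthly rate is 0.0039583, so the payment is 42,300 × 0.0039583 / (1 − 1.0039583^−84) = $592.91.
Total interest on Offer 2 = 84 × $592.91 − $42,300 = $7,504.44.
Offer 2 is lower by $1,174.44.

Offer 2 by $1,170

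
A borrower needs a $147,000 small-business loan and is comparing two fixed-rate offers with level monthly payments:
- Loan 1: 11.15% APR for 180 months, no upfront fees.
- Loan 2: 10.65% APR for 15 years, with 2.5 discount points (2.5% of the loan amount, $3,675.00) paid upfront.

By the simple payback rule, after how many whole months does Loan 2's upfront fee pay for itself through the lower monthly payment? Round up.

Loan 1: monthly rate = 11.15%/12 = 0.0092917; payment = 147,000 × 0.0092917 / (1 − (1+0.0092917)^−180) = $1,684.67.
Loan 2: at 10.65% the monthly rate is 0.0088750, so the payment is 147,000 × 0.0088750 / (1 − 1.0088750^−180) = $1,638.63.
Monthly savings = $1,684.67 − $1,638.63 = $46.04.
Break-even = $3,675.00 / $46.04 = 79.82 → 80 months.

80 months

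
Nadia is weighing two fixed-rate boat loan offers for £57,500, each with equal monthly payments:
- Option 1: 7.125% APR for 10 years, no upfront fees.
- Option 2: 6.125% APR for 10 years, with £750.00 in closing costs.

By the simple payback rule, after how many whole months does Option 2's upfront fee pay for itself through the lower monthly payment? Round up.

Option 1: monthly rate = 7.125%/12 = 0.0059375; payment = 57,500 × 0.0059375 / (1 − (1+0.0059375)^−120) = £671.33.
Option 2: monthly rate = 6.125%/12 = 0.0051042; payment = 57,500 × 0.0051042 / (1 − (1+0.0051042)^−120) = £641.98.
Monthly savings = £671.33 − £641.98 = £29.35.
Break-even = £750.00 / £29.35 = 25.55 → 26 months.

26 months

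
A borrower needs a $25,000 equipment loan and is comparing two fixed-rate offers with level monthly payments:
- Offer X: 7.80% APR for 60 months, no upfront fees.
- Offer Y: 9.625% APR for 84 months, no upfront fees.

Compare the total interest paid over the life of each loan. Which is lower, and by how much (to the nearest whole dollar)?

Offer X: at 7.80% the monthly rate is 0.0065000, so the payment is 25,000 × 0.0065000 / (1 − 1.0065000^−60) = $504.52.
Total interest on Offer X = 60 × $504.52 − $25,000 = $5,271.20.
Offer Y: at 9.625% the monthly rate is 0.0080208, so the payment is 25,000 × 0.0080208 / (1 − 1.0080208^−84) = $410.20.
Total interest on Offer Y = 84 × $410.20 − $25,000 = $9,456.80.
Offer X is lower by $4,185.60.

Offer X by $4,186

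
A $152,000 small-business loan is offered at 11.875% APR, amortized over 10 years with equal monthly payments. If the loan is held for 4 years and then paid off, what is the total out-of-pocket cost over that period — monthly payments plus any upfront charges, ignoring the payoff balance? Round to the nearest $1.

$104,150

Monthly rate = 11.875%/12 = 0.0098958; payment = 152,000 × 0.0098958 / (1 − (1+0.0098958)^−120) = $2,169.79.
Total outlay = 48 × $2,169.79 = $104,149.92.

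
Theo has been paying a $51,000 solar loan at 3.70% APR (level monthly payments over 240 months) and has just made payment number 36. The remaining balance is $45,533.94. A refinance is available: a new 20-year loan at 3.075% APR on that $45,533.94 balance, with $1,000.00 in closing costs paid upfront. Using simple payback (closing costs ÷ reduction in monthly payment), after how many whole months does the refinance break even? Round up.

Current payment = 51,000 × 3.7%/12 / (1 − (1+0.0030833)^−240) = $301.05.
Refinanced payment = 45,533.94 × 0.0025625 / (1 − (1+0.0025625)^−240) = $254.24.
Monthly savings = $301.05 − $254.24 = $46.81.
Break-even = $1,000.00 / $46.81 = 21.36 → 22 months.

22 months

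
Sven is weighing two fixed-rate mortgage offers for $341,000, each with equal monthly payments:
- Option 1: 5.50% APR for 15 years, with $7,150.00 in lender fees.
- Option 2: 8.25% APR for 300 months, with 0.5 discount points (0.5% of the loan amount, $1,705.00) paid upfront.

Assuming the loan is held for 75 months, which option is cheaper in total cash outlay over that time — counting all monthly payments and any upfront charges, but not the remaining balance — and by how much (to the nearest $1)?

Option 1: at 5.50% the monthly rate is 0.0045833, so the payment is 341,000 × 0.0045833 / (1 − 1.0045833^−180) = $2,786.25.
Option 2: monthly rate = 8.25%/12 = 0.0068750; payment = 341,000 × 0.0068750 / (1 − (1+0.0068750)^−300) = $2,688.61.
Over 75 months: Option 1 costs 75 × $2,786.25 + $7,150.00 = $216,118.75; Option 2 costs 75 × $2,688.61 + $1,705.00 = $203,350.75.
Option 2 is cheaper by $216,118.75 − $203,350.75 = $12,768.00.

Option 2 by $12,768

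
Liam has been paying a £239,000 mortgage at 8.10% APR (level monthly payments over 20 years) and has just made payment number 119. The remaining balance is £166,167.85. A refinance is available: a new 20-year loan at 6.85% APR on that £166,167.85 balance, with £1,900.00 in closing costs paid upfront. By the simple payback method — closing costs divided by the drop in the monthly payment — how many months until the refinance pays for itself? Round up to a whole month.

3 months

Current payment = 239,000 × 8.1%/12 / (1 − (1+0.0067500)^−240) = £2,013.99.
Refinanced payment = 166,167.85 × 0.0057083 / (1 − (1+0.0057083)^−240) = £1,273.38.
Monthly savings = £2,013.99 − £1,273.38 = £740.61.
Break-even = £1,900.00 / £740.61 = 2.57 → 3 months.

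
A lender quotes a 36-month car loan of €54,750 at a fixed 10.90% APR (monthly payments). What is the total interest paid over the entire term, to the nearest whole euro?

Monthly rate = 10.9%/12 = 0.0090833; payment = 54,750 × 0.0090833 / (1 − (1+0.0090833)^−36) = €1,789.85.
Total paid = 36 × €1,789.85 = €64,434.60; interest = €64,434.60 − €54,750 = €9,684.60.

€9,685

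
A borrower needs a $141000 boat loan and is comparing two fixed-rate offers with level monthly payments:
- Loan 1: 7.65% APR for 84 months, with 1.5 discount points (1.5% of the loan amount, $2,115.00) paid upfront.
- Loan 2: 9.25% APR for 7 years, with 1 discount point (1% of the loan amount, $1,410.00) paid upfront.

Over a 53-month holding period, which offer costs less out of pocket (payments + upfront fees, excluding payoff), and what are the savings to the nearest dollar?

Loan 1: monthly rate = 7.65%/12 = 0.0063750; payment = 141,000 × 0.0063750 / (1 − (1+0.0063750)^−84) = $2,173.15.
Loan 2: at 9.25% the monthly rate is 0.0077083, so the payment is 141,000 × 0.0077083 / (1 − 1.0077083^−84) = $2,286.49.
Over 53 months: Loan 1 costs 53 × $2,173.15 + $2,115.00 = $117,291.95; Loan 2 costs 53 × $2,286.49 + $1,410.00 = $122,593.97.
Loan 1 is cheaper by $122,593.97 − $117,291.95 = $5,302.02.

Loan 1 by $5,302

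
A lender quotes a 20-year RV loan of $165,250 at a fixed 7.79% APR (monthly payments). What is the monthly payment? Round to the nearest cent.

$1,360.70

At 7.79% the monthly rate is 0.0064917, so the payment is 165,250 × 0.0064917 / (1 − 1.0064917^−240) = $1,360.70.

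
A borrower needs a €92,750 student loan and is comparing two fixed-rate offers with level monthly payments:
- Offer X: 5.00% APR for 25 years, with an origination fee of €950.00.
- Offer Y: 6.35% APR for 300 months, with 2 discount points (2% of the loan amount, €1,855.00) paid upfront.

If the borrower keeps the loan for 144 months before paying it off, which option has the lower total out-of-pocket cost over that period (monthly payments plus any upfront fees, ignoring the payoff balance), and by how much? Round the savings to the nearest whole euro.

Offer X: at 5.00% the monthly rate is 0.0041667, so the payment is 92,750 × 0.0041667 / (1 − 1.0041667^−300) = €542.21.
Offer Y: at 6.35% the monthly rate is 0.0052917, so the payment is 92,750 × 0.0052917 / (1 − 1.0052917^−300) = €617.59.
Over 144 months: Offer X costs 144 × €542.21 + €950.00 = €79,028.24; Offer Y costs 144 × €617.59 + €1,855.00 = €90,787.96.
Offer X is cheaper by €90,787.96 − €79,028.24 = €11,759.72.

Offer X by €11,760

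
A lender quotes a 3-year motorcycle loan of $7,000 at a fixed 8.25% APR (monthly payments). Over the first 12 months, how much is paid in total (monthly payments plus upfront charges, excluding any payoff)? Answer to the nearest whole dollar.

At 8.25% the monthly rate is 0.0068750, so the payment is 7,000 × 0.0068750 / (1 − 1.0068750^−36) = $220.16.
Total outlay = 12 × $220.16 = $2,641.92.

$2,642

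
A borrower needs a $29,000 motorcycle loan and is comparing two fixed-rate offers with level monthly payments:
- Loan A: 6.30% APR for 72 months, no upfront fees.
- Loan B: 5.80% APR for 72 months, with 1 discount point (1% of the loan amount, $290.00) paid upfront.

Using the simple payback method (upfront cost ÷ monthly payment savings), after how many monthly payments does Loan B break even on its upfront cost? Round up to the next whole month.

43 months

Loan A: monthly rate = 6.3%/12 = 0.0052500; payment = 29,000 × 0.0052500 / (1 − (1+0.0052500)^−72) = $484.73.
Loan B: monthly rate = 5.8%/12 = 0.0048333; payment = 29,000 × 0.0048333 / (1 − (1+0.0048333)^−72) = $477.88.
Monthly savings = $484.73 − $477.88 = $6.85.
Break-even = $290.00 / $6.85 = 42.34 → 43 months.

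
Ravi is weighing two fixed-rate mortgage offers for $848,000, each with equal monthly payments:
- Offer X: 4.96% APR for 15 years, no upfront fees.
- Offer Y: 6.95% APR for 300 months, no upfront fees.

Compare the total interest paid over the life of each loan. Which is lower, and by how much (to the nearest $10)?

Offer X by $586,050

Offer X: monthly rate = 4.96%/12 = 0.0041333; payment = 848,000 × 0.0041333 / (1 − (1+0.0041333)^−180) = $6,688.27.
Total interest on Offer X = 180 × $6,688.27 − $848,000 = $355,888.60.
Offer Y: at 6.95% the monthly rate is 0.0057917, so the payment is 848,000 × 0.0057917 / (1 − 1.0057917^−300) = $5,966.47.
Total interest on Offer Y = 300 × $5,966.47 − $848,000 = $941,941.00.
Offer X is lower by $586,052.40.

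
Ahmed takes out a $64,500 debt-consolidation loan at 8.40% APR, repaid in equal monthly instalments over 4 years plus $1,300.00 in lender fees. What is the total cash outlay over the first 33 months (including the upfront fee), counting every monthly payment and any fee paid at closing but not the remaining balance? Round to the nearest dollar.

$53,663

Monthly rate = 8.4%/12 = 0.0070000; payment = 64,500 × 0.0070000 / (1 − (1+0.0070000)^−48) = $1,586.77.
Total outlay = 33 × $1,586.77 + $1,300.00 = $53,663.41.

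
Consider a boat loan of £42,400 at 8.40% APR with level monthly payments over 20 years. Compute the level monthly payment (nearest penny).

£365.28

Monthly rate = 8.4%/12 = 0.0070000; payment = 42,400 × 0.0070000 / (1 − (1+0.0070000)^−240) = £365.28.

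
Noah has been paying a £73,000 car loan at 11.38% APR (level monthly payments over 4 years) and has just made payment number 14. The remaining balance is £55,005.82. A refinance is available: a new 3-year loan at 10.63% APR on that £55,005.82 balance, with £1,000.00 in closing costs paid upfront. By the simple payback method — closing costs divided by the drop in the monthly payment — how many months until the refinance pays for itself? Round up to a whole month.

10 months

Current payment = 73,000 × 11.38%/12 / (1 − (1+0.0094833)^−48) = £1,900.22.
Refinanced payment = 55,005.82 × 0.0088583 / (1 − (1+0.0088583)^−36) = £1,791.20.
Monthly savings = £1,900.22 − £1,791.20 = £109.02.
Break-even = £1,000.00 / £109.02 = 9.17 → 10 months.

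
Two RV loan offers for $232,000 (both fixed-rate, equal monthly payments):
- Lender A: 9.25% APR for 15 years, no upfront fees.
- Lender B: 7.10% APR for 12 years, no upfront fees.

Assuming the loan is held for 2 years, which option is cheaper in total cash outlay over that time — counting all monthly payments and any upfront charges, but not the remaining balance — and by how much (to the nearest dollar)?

Lender A: monthly rate = 9.25%/12 = 0.0077083; payment = 232,000 × 0.0077083 / (1 − (1+0.0077083)^−180) = $2,387.73.
Lender B: monthly rate = 7.1%/12 = 0.0059167; payment = 232,000 × 0.0059167 / (1 − (1+0.0059167)^−144) = $2,398.23.
Over 24 months: Lender A costs 24 × $2,387.73 = $57,305.52; Lender B costs 24 × $2,398.23 = $57,557.52.
Lender A is cheaper by $57,557.52 − $57,305.52 = $252.00.

Lender A by $252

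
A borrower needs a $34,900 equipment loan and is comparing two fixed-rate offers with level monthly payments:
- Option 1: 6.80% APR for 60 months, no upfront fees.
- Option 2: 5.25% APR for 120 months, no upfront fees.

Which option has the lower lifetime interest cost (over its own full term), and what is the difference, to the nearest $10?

Option 1 by $3,670

Option 1: monthly rate = 6.8%/12 = 0.0056667; payment = 34,900 × 0.0056667 / (1 − (1+0.0056667)^−60) = $687.77.
Total interest on Option 1 = 60 × $687.77 − $34,900 = $6,366.20.
Option 2: monthly rate = 5.25%/12 = 0.0043750; payment = 34,900 × 0.0043750 / (1 − (1+0.0043750)^−120) = $374.45.
Total interest on Option 2 = 120 × $374.45 − $34,900 = $10,034.00.
Option 1 is lower by $3,667.80.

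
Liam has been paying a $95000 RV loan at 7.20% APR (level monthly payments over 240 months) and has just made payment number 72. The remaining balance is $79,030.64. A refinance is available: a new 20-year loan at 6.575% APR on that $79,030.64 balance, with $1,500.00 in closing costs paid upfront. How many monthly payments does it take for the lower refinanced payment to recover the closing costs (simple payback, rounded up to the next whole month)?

10 months

Current payment = 95,000 × 7.2%/12 / (1 − (1+0.0060000)^−240) = $747.98.
Refinanced payment = 79,030.64 × 0.0054792 / (1 − (1+0.0054792)^−240) = $592.73.
Monthly savings = $747.98 − $592.73 = $155.25.
Break-even = $1,500.00 / $155.25 = 9.66 → 10 months.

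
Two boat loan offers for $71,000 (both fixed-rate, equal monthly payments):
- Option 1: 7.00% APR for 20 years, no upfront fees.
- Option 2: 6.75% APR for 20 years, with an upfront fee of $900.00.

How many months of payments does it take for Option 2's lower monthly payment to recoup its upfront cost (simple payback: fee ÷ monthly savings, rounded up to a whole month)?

Option 1: monthly rate = 7%/12 = 0.0058333; payment = 71,000 × 0.0058333 / (1 − (1+0.0058333)^−240) = $550.46.
Option 2: monthly rate = 6.75%/12 = 0.0056250; payment = 71,000 × 0.0056250 / (1 − (1+0.0056250)^−240) = $539.86.
Monthly savings = $550.46 − $539.86 = $10.60.
Break-even = $900.00 / $10.60 = 84.91 → 85 months.

85 months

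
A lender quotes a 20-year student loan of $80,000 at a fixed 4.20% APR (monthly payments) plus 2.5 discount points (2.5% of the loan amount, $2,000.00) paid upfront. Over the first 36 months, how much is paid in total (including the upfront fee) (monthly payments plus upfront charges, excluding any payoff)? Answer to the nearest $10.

$19,760

At 4.20% the monthly rate is 0.0035000, so the payment is 80,000 × 0.0035000 / (1 − 1.0035000^−240) = $493.26.
Total outlay = 36 × $493.26 + $2,000.00 = $19,757.36.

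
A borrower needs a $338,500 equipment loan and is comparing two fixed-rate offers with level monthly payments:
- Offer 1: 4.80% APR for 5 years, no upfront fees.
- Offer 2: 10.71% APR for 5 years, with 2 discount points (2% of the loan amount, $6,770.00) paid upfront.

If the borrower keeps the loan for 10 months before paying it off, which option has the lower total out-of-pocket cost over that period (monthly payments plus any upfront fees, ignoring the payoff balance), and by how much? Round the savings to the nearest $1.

Offer 1 by $16,310

Offer 1: at 4.80% the monthly rate is 0.0040000, so the payment is 338,500 × 0.0040000 / (1 − 1.0040000^−60) = $6,356.94.
Offer 2: at 10.71% the monthly rate is 0.0089250, so the payment is 338,500 × 0.0089250 / (1 − 1.0089250^−60) = $7,310.95.
Over 10 months: Offer 1 costs 10 × $6,356.94 = $63,569.40; Offer 2 costs 10 × $7,310.95 + $6,770.00 = $79,879.50.
Offer 1 is cheaper by $79,879.50 − $63,569.40 = $16,310.10.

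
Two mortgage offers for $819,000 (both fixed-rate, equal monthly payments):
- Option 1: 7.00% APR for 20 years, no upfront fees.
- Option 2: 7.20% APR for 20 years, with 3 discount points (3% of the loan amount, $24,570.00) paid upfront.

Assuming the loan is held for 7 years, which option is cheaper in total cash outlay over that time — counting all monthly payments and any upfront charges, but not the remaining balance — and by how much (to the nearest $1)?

Option 1 by $32,860

Option 1: monthly rate = 7%/12 = 0.0058333; payment = 819,000 × 0.0058333 / (1 − (1+0.0058333)^−240) = $6,349.70.
Option 2: monthly rate = 7.2%/12 = 0.0060000; payment = 819,000 × 0.0060000 / (1 − (1+0.0060000)^−240) = $6,448.39.
Over 84 months: Option 1 costs 84 × $6,349.70 = $533,374.80; Option 2 costs 84 × $6,448.39 + $24,570.00 = $566,234.76.
Option 1 is cheaper by $566,234.76 − $533,374.80 = $32,859.96.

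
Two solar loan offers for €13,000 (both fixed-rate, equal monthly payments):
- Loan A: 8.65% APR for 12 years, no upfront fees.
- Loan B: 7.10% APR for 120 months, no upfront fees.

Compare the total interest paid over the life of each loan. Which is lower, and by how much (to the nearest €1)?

Loan A: at 8.65% the monthly rate is 0.0072083, so the payment is 13,000 × 0.0072083 / (1 − 1.0072083^−144) = €145.39.
Total interest on Loan A = 144 × €145.39 − €13,000 = €7,936.16.
Loan B: at 7.10% the monthly rate is 0.0059167, so the payment is 13,000 × 0.0059167 / (1 − 1.0059167^−120) = €151.61.
Total interest on Loan B = 120 × €151.61 − €13,000 = €5,193.20.
Loan B is lower by €2,742.96.

Loan B by €2,743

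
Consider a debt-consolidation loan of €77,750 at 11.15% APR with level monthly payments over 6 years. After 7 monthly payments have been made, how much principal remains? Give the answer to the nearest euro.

€72,255

With monthly rate i = 11.15%/12 = 0.0092917, the balance after k of n payments is P · [(1+i)^n − (1+i)^k] / [(1+i)^n − 1].
(1+0.0092917)^72 = 1.94626287 and (1+0.0092917)^7 = 1.06688304, so the balance is 77,750 × (1.94626287 − 1.06688304) / (1.94626287 − 1) = €72,254.53.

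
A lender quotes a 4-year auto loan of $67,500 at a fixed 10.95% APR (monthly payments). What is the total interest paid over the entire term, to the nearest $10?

Monthly rate = 10.95%/12 = 0.0091250; payment = 67,500 × 0.0091250 / (1 − (1+0.0091250)^−48) = $1,742.93.
Total paid = 48 × $1,742.93 = $83,660.64; interest = $83,660.64 − $67,500 = $16,160.64.

$16,160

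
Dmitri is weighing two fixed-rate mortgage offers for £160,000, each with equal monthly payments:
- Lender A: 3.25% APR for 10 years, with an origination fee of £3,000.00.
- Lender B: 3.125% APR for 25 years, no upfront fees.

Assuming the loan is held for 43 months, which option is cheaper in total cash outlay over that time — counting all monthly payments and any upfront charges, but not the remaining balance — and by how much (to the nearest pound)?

Lender B by £37,156

Lender A: monthly rate = 3.25%/12 = 0.0027083; payment = 160,000 × 0.0027083 / (1 − (1+0.0027083)^−120) = £1,563.50.
Lender B: monthly rate = 3.125%/12 = 0.0026042; payment = 160,000 × 0.0026042 / (1 − (1+0.0026042)^−300) = £769.18.
Over 43 months: Lender A costs 43 × £1,563.50 + £3,000.00 = £70,230.50; Lender B costs 43 × £769.18 = £33,074.74.
Lender B is cheaper by £70,230.50 − £33,074.74 = £37,155.76.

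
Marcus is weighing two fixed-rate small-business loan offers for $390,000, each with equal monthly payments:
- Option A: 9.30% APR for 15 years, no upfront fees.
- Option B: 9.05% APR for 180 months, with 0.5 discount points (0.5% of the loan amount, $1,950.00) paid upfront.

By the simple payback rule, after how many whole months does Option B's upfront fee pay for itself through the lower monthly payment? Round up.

Option A: monthly rate = 9.3%/12 = 0.0077500; payment = 390,000 × 0.0077500 / (1 − (1+0.0077500)^−180) = $4,025.54.
Option B: monthly rate = 9.05%/12 = 0.0075417; payment = 390,000 × 0.0075417 / (1 − (1+0.0075417)^−180) = $3,967.25.
Monthly savings = $4,025.54 − $3,967.25 = $58.29.
Break-even = $1,950.00 / $58.29 = 33.45 → 34 months.

34 months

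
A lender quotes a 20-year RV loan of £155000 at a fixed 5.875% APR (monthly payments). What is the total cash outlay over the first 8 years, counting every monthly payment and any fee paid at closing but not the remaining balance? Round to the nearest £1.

£105,535

Monthly rate = 5.875%/12 = 0.0048958; payment = 155,000 × 0.0048958 / (1 − (1+0.0048958)^−240) = £1,099.32.
Total outlay = 96 × £1,099.32 = £105,534.72.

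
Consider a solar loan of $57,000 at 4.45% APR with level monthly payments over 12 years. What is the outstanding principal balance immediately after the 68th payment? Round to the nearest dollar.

$33,829

With monthly rate i = 4.45%/12 = 0.0037083, the balance after k of n payments is P · [(1+i)^n − (1+i)^k] / [(1+i)^n − 1].
(1+0.0037083)^144 = 1.70405775 and (1+0.0037083)^68 = 1.28621045, so the balance is 57,000 × (1.70405775 − 1.28621045) / (1.70405775 − 1) = $33,828.61.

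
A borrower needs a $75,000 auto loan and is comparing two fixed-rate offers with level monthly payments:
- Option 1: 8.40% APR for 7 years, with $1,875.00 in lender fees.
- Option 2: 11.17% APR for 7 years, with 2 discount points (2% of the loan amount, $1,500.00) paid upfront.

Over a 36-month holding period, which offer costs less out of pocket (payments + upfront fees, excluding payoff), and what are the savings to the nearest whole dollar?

Option 1: monthly rate = 8.4%/12 = 0.0070000; payment = 75,000 × 0.0070000 / (1 − (1+0.0070000)^−84) = $1,183.97.
Option 2: monthly rate = 11.17%/12 = 0.0093083; payment = 75,000 × 0.0093083 / (1 − (1+0.0093083)^−84) = $1,290.90.
Over 36 months: Option 1 costs 36 × $1,183.97 + $1,875.00 = $44,497.92; Option 2 costs 36 × $1,290.90 + $1,500.00 = $47,972.40.
Option 1 is cheaper by $47,972.40 − $44,497.92 = $3,474.48.

Option 1 by $3,474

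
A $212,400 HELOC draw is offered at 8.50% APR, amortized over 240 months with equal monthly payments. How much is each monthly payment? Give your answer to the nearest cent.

$1,843.26

At 8.50% the monthly rate is 0.0070833, so the payment is 212,400 × 0.0070833 / (1 − 1.0070833^−240) = $1,843.26.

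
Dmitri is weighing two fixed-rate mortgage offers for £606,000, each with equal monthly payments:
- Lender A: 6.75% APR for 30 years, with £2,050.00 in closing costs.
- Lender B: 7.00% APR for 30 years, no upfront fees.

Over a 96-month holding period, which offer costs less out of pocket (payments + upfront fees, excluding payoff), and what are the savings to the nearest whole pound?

Lender A by £7,668

Lender A: monthly rate = 6.75%/12 = 0.0056250; payment = 606,000 × 0.0056250 / (1 − (1+0.0056250)^−360) = £3,930.50.
Lender B: at 7.00% the monthly rate is 0.0058333, so the payment is 606,000 × 0.0058333 / (1 − 1.0058333^−360) = £4,031.73.
Over 96 months: Lender A costs 96 × £3,930.50 + £2,050.00 = £379,378.00; Lender B costs 96 × £4,031.73 = £387,046.08.
Lender A is cheaper by £387,046.08 − £379,378.00 = £7,668.08.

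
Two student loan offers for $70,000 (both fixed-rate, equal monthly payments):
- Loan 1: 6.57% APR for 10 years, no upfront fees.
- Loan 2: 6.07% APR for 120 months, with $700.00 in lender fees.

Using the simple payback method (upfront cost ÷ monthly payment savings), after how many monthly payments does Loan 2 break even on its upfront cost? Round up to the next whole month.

Loan 1: monthly rate = 6.57%/12 = 0.0054750; payment = 70,000 × 0.0054750 / (1 − (1+0.0054750)^−120) = $797.33.
Loan 2: monthly rate = 6.07%/12 = 0.0050583; payment = 70,000 × 0.0050583 / (1 − (1+0.0050583)^−120) = $779.61.
Monthly savings = $797.33 − $779.61 = $17.72.
Break-even = $700.00 / $17.72 = 39.50 → 40 months.

40 months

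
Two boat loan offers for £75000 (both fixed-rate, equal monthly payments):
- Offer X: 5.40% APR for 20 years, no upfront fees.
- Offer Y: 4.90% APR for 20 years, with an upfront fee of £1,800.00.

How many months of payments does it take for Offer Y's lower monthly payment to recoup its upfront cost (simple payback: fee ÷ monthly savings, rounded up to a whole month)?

87 months

Offer X: at 5.40% the monthly rate is 0.0045000, so the payment is 75,000 × 0.0045000 / (1 − 1.0045000^−240) = £511.69.
Offer Y: at 4.90% the monthly rate is 0.0040833, so the payment is 75,000 × 0.0040833 / (1 − 1.0040833^−240) = £490.83.
Monthly savings = £511.69 − £490.83 = £20.86.
Break-even = £1,800.00 / £20.86 = 86.29 → 87 months.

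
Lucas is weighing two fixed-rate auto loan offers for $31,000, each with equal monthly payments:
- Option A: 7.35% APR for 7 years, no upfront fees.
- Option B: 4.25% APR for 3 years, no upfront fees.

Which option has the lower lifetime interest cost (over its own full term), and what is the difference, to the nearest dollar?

Option A: at 7.35% the monthly rate is 0.0061250, so the payment is 31,000 × 0.0061250 / (1 − 1.0061250^−84) = $473.19.
Total interest on Option A = 84 × $473.19 − $31,000 = $8,747.96.
Option B: at 4.25% the monthly rate is 0.0035417, so the payment is 31,000 × 0.0035417 / (1 − 1.0035417^−36) = $918.70.
Total interest on Option B = 36 × $918.70 − $31,000 = $2,073.20.
Option B is lower by $6,674.76.

Option B by $6,675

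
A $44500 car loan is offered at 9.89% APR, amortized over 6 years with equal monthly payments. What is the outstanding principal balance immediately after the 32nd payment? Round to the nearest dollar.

With monthly rate i = 9.89%/12 = 0.0082417, the balance after k of n payments is P · [(1+i)^n − (1+i)^k] / [(1+i)^n − 1].
(1+0.0082417)^72 = 1.80573561 and (1+0.0082417)^32 = 1.30037472, so the balance is 44,500 × (1.80573561 − 1.30037472) / (1.80573561 − 1) = $27,910.59.

$27,911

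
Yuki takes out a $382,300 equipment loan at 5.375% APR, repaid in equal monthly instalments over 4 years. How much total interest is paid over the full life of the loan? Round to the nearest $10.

$43,420

At 5.375% the monthly rate is 0.0044792, so the payment is 382,300 × 0.0044792 / (1 − 1.0044792^−48) = $8,869.19.
Total paid = 48 × $8,869.19 = $425,721.12; interest = $425,721.12 − $382,300 = $43,421.12.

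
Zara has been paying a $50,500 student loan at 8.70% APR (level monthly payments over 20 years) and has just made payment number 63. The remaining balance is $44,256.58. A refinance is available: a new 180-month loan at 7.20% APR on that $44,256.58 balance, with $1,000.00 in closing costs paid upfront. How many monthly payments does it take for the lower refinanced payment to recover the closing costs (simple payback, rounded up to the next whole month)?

24 months

Current payment = 50,500 × 8.7%/12 / (1 − (1+0.0072500)^−240) = $444.66.
Refinanced payment = 44,256.58 × 0.0060000 / (1 − (1+0.0060000)^−180) = $402.76.
Monthly savings = $444.66 − $402.76 = $41.90.
Break-even = $1,000.00 / $41.90 = 23.87 → 24 months.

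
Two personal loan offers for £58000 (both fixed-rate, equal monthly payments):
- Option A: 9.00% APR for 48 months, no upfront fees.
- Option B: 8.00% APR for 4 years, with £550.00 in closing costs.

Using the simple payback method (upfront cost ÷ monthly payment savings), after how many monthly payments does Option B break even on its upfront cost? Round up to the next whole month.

Option A: at 9.00% the monthly rate is 0.0075000, so the payment is 58,000 × 0.0075000 / (1 − 1.0075000^−48) = £1,443.33.
Option B: monthly rate = 8%/12 = 0.0066667; payment = 58,000 × 0.0066667 / (1 − (1+0.0066667)^−48) = £1,415.95.
Monthly savings = £1,443.33 − £1,415.95 = £27.38.
Break-even = £550.00 / £27.38 = 20.09 → 21 months.

21 months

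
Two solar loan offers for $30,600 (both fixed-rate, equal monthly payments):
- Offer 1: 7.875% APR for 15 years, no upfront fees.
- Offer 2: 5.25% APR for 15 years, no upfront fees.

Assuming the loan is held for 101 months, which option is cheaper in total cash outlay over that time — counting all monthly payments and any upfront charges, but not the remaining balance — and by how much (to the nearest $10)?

Offer 1: monthly rate = 7.875%/12 = 0.0065625; payment = 30,600 × 0.0065625 / (1 − (1+0.0065625)^−180) = $290.23.
Offer 2: monthly rate = 5.25%/12 = 0.0043750; payment = 30,600 × 0.0043750 / (1 − (1+0.0043750)^−180) = $245.99.
Over 101 months: Offer 1 costs 101 × $290.23 = $29,313.23; Offer 2 costs 101 × $245.99 = $24,844.99.
Offer 2 is cheaper by $29,313.23 − $24,844.99 = $4,468.24.

Offer 2 by $4,470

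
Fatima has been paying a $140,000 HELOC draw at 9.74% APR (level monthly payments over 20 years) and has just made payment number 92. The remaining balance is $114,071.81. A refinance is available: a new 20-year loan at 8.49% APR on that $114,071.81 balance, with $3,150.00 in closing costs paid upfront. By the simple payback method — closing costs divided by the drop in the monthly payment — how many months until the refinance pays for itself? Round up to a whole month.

Current payment = 140,000 × 9.74%/12 / (1 − (1+0.0081167)^−240) = $1,327.00.
Refinanced payment = 114,071.81 × 0.0070750 / (1 − (1+0.0070750)^−240) = $989.22.
Monthly savings = $1,327.00 − $989.22 = $337.78.
Break-even = $3,150.00 / $337.78 = 9.33 → 10 months.

10 months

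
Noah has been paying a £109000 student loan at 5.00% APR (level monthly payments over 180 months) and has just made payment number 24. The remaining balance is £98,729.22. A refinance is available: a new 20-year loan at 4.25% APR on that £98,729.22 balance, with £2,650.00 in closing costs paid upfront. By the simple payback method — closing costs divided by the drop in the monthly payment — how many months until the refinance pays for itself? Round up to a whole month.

Current payment = 109,000 × 5%/12 / (1 − (1+0.0041667)^−180) = £861.97.
Refinanced payment = 98,729.22 × 0.0035417 / (1 − (1+0.0035417)^−240) = £611.37.
Monthly savings = £861.97 − £611.37 = £250.60.
Break-even = £2,650.00 / £250.60 = 10.57 → 11 months.

11 months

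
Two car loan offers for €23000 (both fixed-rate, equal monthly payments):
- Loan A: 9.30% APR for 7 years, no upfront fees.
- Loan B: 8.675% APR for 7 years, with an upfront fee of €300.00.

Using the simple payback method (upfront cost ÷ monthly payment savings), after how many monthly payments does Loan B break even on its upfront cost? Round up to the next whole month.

Loan A: monthly rate = 9.3%/12 = 0.0077500; payment = 23,000 × 0.0077500 / (1 − (1+0.0077500)^−84) = €373.56.
Loan B: monthly rate = 8.675%/12 = 0.0072292; payment = 23,000 × 0.0072292 / (1 − (1+0.0072292)^−84) = €366.27.
Monthly savings = €373.56 − €366.27 = €7.29.
Break-even = €300.00 / €7.29 = 41.15 → 42 months.

42 months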